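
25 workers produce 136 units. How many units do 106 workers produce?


Direct proportion: y/x = constant
k = 136/25 = 5.4400
y₂ = k × 106 = 136 × 106 / 25 = 14416/25
= 576.64

576.64


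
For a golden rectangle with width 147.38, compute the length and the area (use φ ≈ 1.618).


φ = (1 + √5) / 2 ≈ 1.618
Length = width × φ = 147.38 × 1.618 = 238.46084
≈ 238.46
Area = width × length = 147.38 × 238.46084 = 35144.3585992 ≈ 35144.36
= Length: 238.46, Area: 35144.36

Length: 238.46, Area: 35144.36


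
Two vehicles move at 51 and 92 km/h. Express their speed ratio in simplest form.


Ratio = 51:92
GCD = 1
Simplified = 51:92
Time ratio (same distance) = 92:51
Speed ratio = 51:92

51:92


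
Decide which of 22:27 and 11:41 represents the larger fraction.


22/27 = 0.8148
11/41 = 0.2683
0.8148 > 0.2683, so 22:27 is greater
= 22:27

22:27


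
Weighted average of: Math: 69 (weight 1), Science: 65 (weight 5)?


Numerator = 69×1 + 65×5
= 69 + 325
= 394
Total weight = 6
Weighted avg = 394/6
= 65.67

65.67


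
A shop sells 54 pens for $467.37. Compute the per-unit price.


Unit rate = total / quantity
= 467.37 / 54
= $8.66 per unit

$8.66 per unit


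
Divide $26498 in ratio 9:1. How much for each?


Total parts = 9 + 1 = 10
Part 1: 26498 × 9/10 = 23848.20
Part 2: 26498 × 1/10 = 2649.80
= Part 1: $23848.20, Part 2: $2649.80

Part 1: $23848.20, Part 2: $2649.80


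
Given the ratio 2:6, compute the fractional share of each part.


Total parts = 2 + 6 = 8
First part: 2/8 = 1/4
Second part: 6/8 = 3/4
= 1/4 and 3/4

1/4 and 3/4


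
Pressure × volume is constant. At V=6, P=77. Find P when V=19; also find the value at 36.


Inverse proportion: x × y = constant
k = 6 × 77 = 462
At x=19: k/19 = 24.32
At x=36: k/36 = 12.83
= 24.32 and 12.83

24.32 and 12.83


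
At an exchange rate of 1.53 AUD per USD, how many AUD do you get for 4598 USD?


Amount × rate = 4598 × 1.53
= 7034.94 AUD

7034.94 AUD


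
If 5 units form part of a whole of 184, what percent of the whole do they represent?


Percentage = (part / whole) × 100
= (5 / 184) × 100
≈ 2.72%

2.72%


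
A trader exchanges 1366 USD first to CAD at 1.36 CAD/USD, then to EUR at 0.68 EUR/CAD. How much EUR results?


Step 1: 1366 USD × 1.36 = 1857.76 CAD
Step 2: 1857.76 CAD × 0.68 = 1263.28 EUR
Implied rate USD→EUR = 1.36 × 0.68 = 0.9248
= 1263.28 EUR

1263.28 EUR


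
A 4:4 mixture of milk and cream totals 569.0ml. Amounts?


Total parts = 4 + 4 = 8
milk: 569.0 × 4/8 = 284.5ml
cream: 569.0 × 4/8 = 284.5ml
= 284.5ml and 284.5ml

284.5ml and 284.5ml


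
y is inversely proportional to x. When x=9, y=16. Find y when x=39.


Inverse proportion: x × y = constant
k = 9 × 16 = 144
y₂ = k / 39 = 144 / 39
= 3.69

3.69


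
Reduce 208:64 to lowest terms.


GCD(208, 64) = 16
208/16 : 64/16
= 13:4

13:4


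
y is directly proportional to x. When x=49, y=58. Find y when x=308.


Direct proportion: y/x = constant
k = 58/49 ≈ 1.1837
y₂ = k × 308 = 58 × 308 / 49 = 17864/49
≈ 364.57

364.57


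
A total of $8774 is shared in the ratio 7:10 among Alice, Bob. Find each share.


Total parts = 7 + 10 = 17
Alice: 8774 × 7/17 = 3612.82
Bob: 8774 × 10/17 = 5161.18
= Alice: $3612.82, Bob: $5161.18

Alice: $3612.82, Bob: $5161.18


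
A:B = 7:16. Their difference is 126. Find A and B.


Let A = 7k, B = 16k.
16k - 7k = 126
9k = 126 → k = 126/9 = 14
A = 7×14 = 98, B = 16×14 = 224
= A = 98, B = 224

A = 98, B = 224


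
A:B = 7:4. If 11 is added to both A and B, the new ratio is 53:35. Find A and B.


Let A = 7k, B = 4k.
(7k + 11) / (4k + 11) = 53/35
Cross-multiply: 35(7k + 11) = 53(4k + 11)
245k + 385 = 212k + 583
245k - 212k = 583 - 385
33k = 198
k = 198/33 = 6
A = 7×6 = 42, B = 4×6 = 24
= A = 42, B = 24

A = 42, B = 24


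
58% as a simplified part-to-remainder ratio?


58% means 58 parts out of 100; remainder = 42
Part : remainder = 58:42
GCD = 2
= 29:21

29:21


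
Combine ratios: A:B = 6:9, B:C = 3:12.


Match B: multiply A:B by 3 → 18:27
Multiply B:C by 9 → 27:108
Combined: 18:27:108
GCD = 9
= 2:3:12

2:3:12


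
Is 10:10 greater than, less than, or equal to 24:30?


10/10 = 1.0000
24/30 = 0.8000
1.0000 > 0.8000, so 10:10 is greater
= greater than

greater than


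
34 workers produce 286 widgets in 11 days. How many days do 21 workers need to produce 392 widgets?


Days ∝ work / workers, so d₂ = d₁ × (m₁/m₂) × (w₂/w₁)
Workers factor (inverse): 34/21 ≈ 1.6190
Work factor (direct): 392/286 ≈ 1.3706
d₂ = 11 × 34/21 × 392/286 = (11 × 34 × 392) / (21 × 286) = 146608/6006
≈ 24.41 days

24.41 days


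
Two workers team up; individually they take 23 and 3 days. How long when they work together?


Rate of A = 1/23 per day
Rate of B = 1/3 per day
Combined rate = 1/23 + 1/3 = 26/69 ≈ 0.3768 per day
Days = 1 / combined rate = 69/26
≈ 2.65 days

2.65 days


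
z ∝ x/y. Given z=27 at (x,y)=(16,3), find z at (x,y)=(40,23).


z = k·x/y
Solve for k using the known point: k = z·y/x = 27×3/16 = 81/16 = 5.0625
Now evaluate at x=40, y=23:
z = k × 40 / 23 = (81 × 40) / (16 × 23) = 3240/368
≈ 8.8043

8.8043


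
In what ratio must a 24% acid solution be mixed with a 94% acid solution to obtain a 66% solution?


Let x parts of 24% mix with y parts of 94%.
24x + 94y = 66(x + y)
24x + 94y = 66x + 66y
x(24 - 66) = y(66 - 94)
x/y = (94 - 66)/(66 - 24) = 28/42
Simplify: 2:3
= 2:3

2:3


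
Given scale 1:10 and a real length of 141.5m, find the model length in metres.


Model size = real / scale
= 141.5 / 10
= 14.1500 m

14.1500 m


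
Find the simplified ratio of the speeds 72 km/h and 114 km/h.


Ratio = 72:114
GCD = 6
Simplified = 12:19
Time ratio (same distance) = 19:12
Speed ratio = 12:19

12:19


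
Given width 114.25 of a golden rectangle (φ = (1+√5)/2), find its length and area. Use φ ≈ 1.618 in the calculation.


φ = (1 + √5) / 2 ≈ 1.618
Length = width × φ = 114.25 × 1.618 = 184.8565
≈ 184.86
Area = width × length = 114.25 × 184.8565 = 21119.855125 ≈ 21119.86
= Length: 184.86, Area: 21119.86

Length: 184.86, Area: 21119.86


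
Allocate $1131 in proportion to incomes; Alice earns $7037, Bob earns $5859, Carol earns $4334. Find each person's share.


Total income = 7037 + 5859 + 4334 = $17230
Alice: $1131 × 7037/17230 = $461.92
Bob: $1131 × 5859/17230 = $384.59
Carol: $1131 × 4334/17230 = $284.49
= Alice: $461.92, Bob: $384.59, Carol: $284.49

Alice: $461.92, Bob: $384.59, Carol: $284.49


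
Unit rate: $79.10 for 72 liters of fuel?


Unit rate = total / quantity
= 79.10 / 72
= $1.10 per unit

$1.10 per unit


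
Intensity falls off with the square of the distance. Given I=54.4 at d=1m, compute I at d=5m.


I₁d₁² = I₂d₂²
I₂ = I₁ × (d₁/d₂)²
= 54.4 × (1/5)²
= 54.4 × 1/25
= 54.4/25
= 2.1760

2.1760


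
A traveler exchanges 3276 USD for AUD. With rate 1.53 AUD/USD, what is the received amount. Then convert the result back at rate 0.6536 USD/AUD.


Amount × rate = 3276 × 1.53 = 5012.28 AUD
Round-trip: 5012.28 × 0.6536 = 3276.03 USD
= 5012.28 AUD, then 3276.03 USD

5012.28 AUD, then 3276.03 USD


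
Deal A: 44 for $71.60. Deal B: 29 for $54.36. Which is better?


Deal A: $71.60/44 = $1.6273/unit
Deal B: $54.36/29 = $1.8745/unit
A is cheaper per unit
= Deal A

Deal A


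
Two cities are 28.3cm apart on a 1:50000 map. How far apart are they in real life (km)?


Real distance = map distance × scale
= 28.3cm × 50000
= 1415000 cm = 14150.0 m
= 14.150 km

14.150 km


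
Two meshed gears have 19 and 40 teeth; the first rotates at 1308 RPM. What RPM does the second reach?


Gear ratio = 19:40 = 19:40
RPM_B = RPM_A × (teeth_A / teeth_B)
= 1308 × (19/40)
= 621.3 RPM

621.3 RPM


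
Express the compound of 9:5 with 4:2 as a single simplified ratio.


Compound ratio = (9×4) : (5×2)
= 36:10
GCD = 2
= 18:5

18:5


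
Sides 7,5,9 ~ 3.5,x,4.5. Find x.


Scale factor = 3.5/7 = 0.5
Missing side = 5 × 0.5
= 2.5

2.5


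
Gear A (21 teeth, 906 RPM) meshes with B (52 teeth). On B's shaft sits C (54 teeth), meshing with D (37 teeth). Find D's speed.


Stage 1: RPM_B = RPM_A × t_A/t_B = 906 × 21/52 = 19026/52 ≈ 365.88
B and C share a shaft → RPM_C = RPM_B
Stage 2: RPM_D = RPM_C × t_C/t_D = RPM_A × (t_A×t_C)/(t_B×t_D)
Overall ratio = (21×54)/(52×37) = 1134/1924
RPM_D = 906 × 1134/1924 = 1027404/1924
≈ 533.99 RPM

533.99 RPM


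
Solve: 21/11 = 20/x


Cross multiply: 21 × x = 11 × 20
21x = 220
x = 220 / 21
= 10.48

10.48


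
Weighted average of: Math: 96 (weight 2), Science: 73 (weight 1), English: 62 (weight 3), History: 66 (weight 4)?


Numerator = 96×2 + 73×1 + 62×3 + 66×4
= 192 + 73 + 186 + 264
= 715
Total weight = 10
Weighted avg = 715/10
= 71.50

71.50


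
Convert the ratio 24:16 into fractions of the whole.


Total parts = 24 + 16 = 40
First part: 24/40 = 3/5
Second part: 16/40 = 2/5
= 3/5 and 2/5

3/5 and 2/5


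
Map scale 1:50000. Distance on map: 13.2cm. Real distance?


Real distance = map distance × scale
= 13.2cm × 50000
= 660000 cm = 6600.0 m
= 6.600 km

6.600 km


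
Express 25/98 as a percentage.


Percentage = (part / whole) × 100
= (25 / 98) × 100
≈ 25.51%

25.51%


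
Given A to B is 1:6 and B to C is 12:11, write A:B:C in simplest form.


Match B: multiply A:B by 12 → 12:72
Multiply B:C by 6 → 72:66
Combined: 12:72:66
GCD = 6
= 2:12:11

2:12:11


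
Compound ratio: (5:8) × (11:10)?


Compound ratio = (5×11) : (8×10)
= 55:80
GCD = 5
= 11:16

11:16


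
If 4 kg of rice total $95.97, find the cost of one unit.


Unit rate = total / quantity
= 95.97 / 4
= $23.99 per unit

$23.99 per unit


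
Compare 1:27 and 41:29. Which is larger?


1/27 = 0.0370
41/29 = 1.4138
0.0370 < 1.4138, so 1:27 is less
= 41:29

41:29


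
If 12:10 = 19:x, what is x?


Cross multiply: 12 × x = 10 × 19
12x = 190
x = 190 / 12
= 15.83

15.83


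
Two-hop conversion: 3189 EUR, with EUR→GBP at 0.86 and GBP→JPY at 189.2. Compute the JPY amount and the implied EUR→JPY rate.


Step 1: 3189 EUR × 0.86 = 2742.54 GBP
Step 2: 2742.54 GBP × 189.2 = 518888.57 JPY
Implied rate EUR→JPY = 0.86 × 189.2 = 162.7120
= 518888.57 JPY; implied rate 162.7120 JPY/EUR

518888.57 JPY; implied rate 162.7120 JPY/EUR


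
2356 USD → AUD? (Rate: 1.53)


Amount × rate = 2356 × 1.53
= 3604.68 AUD

3604.68 AUD


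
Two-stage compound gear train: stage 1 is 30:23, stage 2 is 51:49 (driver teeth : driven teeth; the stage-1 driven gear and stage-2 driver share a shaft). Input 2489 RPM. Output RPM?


Stage 1: RPM_B = RPM_A × t_A/t_B = 2489 × 30/23 = 74670/23 ≈ 3246.52
B and C share a shaft → RPM_C = RPM_B
Stage 2: RPM_D = RPM_C × t_C/t_D = RPM_A × (t_A×t_C)/(t_B×t_D)
Overall ratio = (30×51)/(23×49) = 1530/1127
RPM_D = 2489 × 1530/1127 = 3808170/1127
≈ 3379.03 RPM

3379.03 RPM


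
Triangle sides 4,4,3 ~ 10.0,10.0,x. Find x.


Scale factor = 10.0/4 = 2.5
Missing side = 3 × 2.5
= 7.5

7.5


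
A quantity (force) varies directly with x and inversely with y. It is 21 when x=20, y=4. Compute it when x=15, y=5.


z = k·x/y
Solve for k using the known point: k = z·y/x = 21×4/20 = 84/20 = 4.2000
Now evaluate at x=15, y=5:
z = k × 15 / 5 = (84 × 15) / (20 × 5) = 1260/100
= 12.6000

12.6000


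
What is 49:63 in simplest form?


GCD(49, 63) = 7
49/7 : 63/7
= 7:9

7:9


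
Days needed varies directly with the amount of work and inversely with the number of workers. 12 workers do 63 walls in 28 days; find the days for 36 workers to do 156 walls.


Days ∝ work / workers, so d₂ = d₁ × (m₁/m₂) × (w₂/w₁)
Workers factor (inverse): 12/36 ≈ 0.3333
Work factor (direct): 156/63 ≈ 2.4762
d₂ = 28 × 12/36 × 156/63 = (28 × 12 × 156) / (36 × 63) = 52416/2268
≈ 23.11 days

23.11 days


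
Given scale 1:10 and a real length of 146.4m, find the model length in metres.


Model size = real / scale
= 146.4 / 10
= 14.6400 m

14.6400 m


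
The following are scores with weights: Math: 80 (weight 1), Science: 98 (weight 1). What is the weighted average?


Numerator = 80×1 + 98×1
= 80 + 98
= 178
Total weight = 2
Weighted avg = 178/2
= 89.00

89.00


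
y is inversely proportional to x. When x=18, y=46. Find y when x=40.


Inverse proportion: x × y = constant
k = 18 × 46 = 828
y₂ = k / 40 = 828 / 40
= 20.70

20.70


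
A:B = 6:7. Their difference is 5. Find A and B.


Let A = 6k, B = 7k.
7k - 6k = 5
1k = 5 → k = 5/1 = 5
A = 6×5 = 30, B = 7×5 = 35
= A = 30, B = 35

A = 30, B = 35


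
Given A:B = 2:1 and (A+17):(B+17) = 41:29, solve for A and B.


Let A = 2k, B = 1k.
(2k + 17) / (1k + 17) = 41/29
Cross-multiply: 29(2k + 17) = 41(1k + 17)
58k + 493 = 41k + 697
58k - 41k = 697 - 493
17k = 204
k = 204/17 = 12
A = 2×12 = 24, B = 1×12 = 12
= A = 24, B = 12

A = 24, B = 12


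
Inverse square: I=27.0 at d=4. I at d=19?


I₁d₁² = I₂d₂²
I₂ = I₁ × (d₁/d₂)²
= 27.0 × (4/19)²
= 27.0 × 16/361
= 432/361
≈ 1.1967

1.1967


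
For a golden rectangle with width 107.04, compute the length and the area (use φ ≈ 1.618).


φ = (1 + √5) / 2 ≈ 1.618
Length = width × φ = 107.04 × 1.618 = 173.19072
≈ 173.19
Area = width × length = 107.04 × 173.19072 = 18538.3346688 ≈ 18538.33
= Length: 173.19, Area: 18538.33

Length: 173.19, Area: 18538.33


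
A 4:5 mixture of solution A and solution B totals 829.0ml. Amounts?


Total parts = 4 + 5 = 9
solution A: 829.0 × 4/9 = 368.4ml
solution B: 829.0 × 5/9 = 460.6ml
= 368.4ml and 460.6ml

368.4ml and 460.6ml


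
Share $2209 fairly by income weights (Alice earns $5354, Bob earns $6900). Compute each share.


Total income = 5354 + 6900 = $12254
Alice: $2209 × 5354/12254 = $965.15
Bob: $2209 × 6900/12254 = $1243.85
= Alice: $965.15, Bob: $1243.85

Alice: $965.15, Bob: $1243.85


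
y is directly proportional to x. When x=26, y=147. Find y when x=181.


Direct proportion: y/x = constant
k = 147/26 ≈ 5.6538
y₂ = k × 181 = 147 × 181 / 26 = 26607/26
≈ 1023.35

1023.35


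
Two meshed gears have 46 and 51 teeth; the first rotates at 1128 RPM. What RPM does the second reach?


Gear ratio = 46:51 = 46:51
RPM_B = RPM_A × (teeth_A / teeth_B)
= 1128 × (46/51)
= 1017.4 RPM

1017.4 RPM


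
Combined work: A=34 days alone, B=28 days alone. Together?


Rate of A = 1/34 per day
Rate of B = 1/28 per day
Combined rate = 1/34 + 1/28 = 62/952 ≈ 0.0651 per day
Days = 1 / combined rate = 952/62
≈ 15.35 days

15.35 days


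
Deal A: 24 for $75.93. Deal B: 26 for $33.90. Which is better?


Deal A: $75.93/24 = $3.1638/unit
Deal B: $33.90/26 = $1.3038/unit
B is cheaper per unit
= Deal B

Deal B


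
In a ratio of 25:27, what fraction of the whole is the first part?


Total parts = 25 + 27 = 52
First part: 25/52 = 25/52
= 25/52

25/52


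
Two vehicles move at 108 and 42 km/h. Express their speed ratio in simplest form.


Ratio = 108:42
GCD = 6
Simplified = 18:7
Time ratio (same distance) = 7:18
Speed ratio = 18:7

18:7


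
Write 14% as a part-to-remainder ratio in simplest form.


14% means 14 parts out of 100; remainder = 86
Part : remainder = 14:86
GCD = 2
= 7:43

7:43


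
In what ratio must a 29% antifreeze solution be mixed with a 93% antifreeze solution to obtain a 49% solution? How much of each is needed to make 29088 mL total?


Let x parts of 29% mix with y parts of 93%.
29x + 93y = 49(x + y)
29x + 93y = 49x + 49y
x(29 - 49) = y(49 - 93)
x/y = (93 - 49)/(49 - 29) = 44/20
Simplify: 11:5
Total parts = 16; one part = 29088/16 = 1818.00 mL
29% solution: 11×1818.00 = 19998.00 mL
93% solution: 5×1818.00 = 9090.00 mL
= ratio 11:5; 19998.00 mL and 9090.00 mL

ratio 11:5; 19998.00 mL and 9090.00 mL


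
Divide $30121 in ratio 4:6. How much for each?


Total parts = 4 + 6 = 10
Part 1: 30121 × 4/10 = 12048.40
Part 2: 30121 × 6/10 = 18072.60
= Part 1: $12048.40, Part 2: $18072.60

Part 1: $12048.40, Part 2: $18072.60


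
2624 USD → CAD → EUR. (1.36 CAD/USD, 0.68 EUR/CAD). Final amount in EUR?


Step 1: 2624 USD × 1.36 = 3568.64 CAD
Step 2: 3568.64 CAD × 0.68 = 2426.68 EUR
Implied rate USD→EUR = 1.36 × 0.68 = 0.9248
= 2426.68 EUR

2426.68 EUR


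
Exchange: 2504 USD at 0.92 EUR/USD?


Amount × rate = 2504 × 0.92
= 2303.68 EUR

2303.68 EUR


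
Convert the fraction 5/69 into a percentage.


Percentage = (part / whole) × 100
= (5 / 69) × 100
≈ 7.25%

7.25%


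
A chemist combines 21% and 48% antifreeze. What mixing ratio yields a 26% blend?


Let x parts of 21% mix with y parts of 48%.
21x + 48y = 26(x + y)
21x + 48y = 26x + 26y
x(21 - 26) = y(26 - 48)
x/y = (48 - 26)/(26 - 21) = 22/5
Simplify: 22:5
= 22:5

22:5


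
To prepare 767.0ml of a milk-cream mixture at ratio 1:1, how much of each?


Total parts = 1 + 1 = 2
milk: 767.0 × 1/2 = 383.5ml
cream: 767.0 × 1/2 = 383.5ml
= 383.5ml and 383.5ml

383.5ml and 383.5ml


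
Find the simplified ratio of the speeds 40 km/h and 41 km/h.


Ratio = 40:41
GCD = 1
Simplified = 40:41
Time ratio (same distance) = 41:40
Speed ratio = 40:41

40:41


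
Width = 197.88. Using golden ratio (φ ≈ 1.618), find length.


φ = (1 + √5) / 2 ≈ 1.618
Length = width × φ = 197.88 × 1.618 = 320.16984
≈ 320.17

320.17


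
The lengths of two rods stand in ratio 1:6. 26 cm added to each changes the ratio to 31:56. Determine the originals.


Let A = 1k, B = 6k.
(1k + 26) / (6k + 26) = 31/56
Cross-multiply: 56(1k + 26) = 31(6k + 26)
56k + 1456 = 186k + 806
56k - 186k = 806 - 1456
-130k = -650
k = -650/-130 = 5
A = 1×5 = 5, B = 6×5 = 30
= A = 5, B = 30

A = 5, B = 30


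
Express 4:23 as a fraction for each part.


Total parts = 4 + 23 = 27
First part: 4/27 = 4/27
Second part: 23/27 = 23/27
= 4/27 and 23/27

4/27 and 23/27


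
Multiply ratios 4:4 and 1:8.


Compound ratio = (4×1) : (4×8)
= 4:32
GCD = 4
= 1:8

1:8


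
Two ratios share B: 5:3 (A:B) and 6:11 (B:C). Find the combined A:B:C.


Match B: multiply A:B by 6 → 30:18
Multiply B:C by 3 → 18:33
Combined: 30:18:33
GCD = 3
= 10:6:11

10:6:11


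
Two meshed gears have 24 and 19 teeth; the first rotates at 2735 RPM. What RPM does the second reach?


Gear ratio = 24:19 = 24:19
RPM_B = RPM_A × (teeth_A / teeth_B)
= 2735 × (24/19)
= 3454.7 RPM

3454.7 RPM


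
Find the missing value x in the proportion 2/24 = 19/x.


Cross multiply: 2 × x = 24 × 19
2x = 456
x = 456 / 2
= 228.00

228.00


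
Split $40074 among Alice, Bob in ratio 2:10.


Total parts = 2 + 10 = 12
Alice: 40074 × 2/12 = 6679.00
Bob: 40074 × 10/12 = 33395.00
= Alice: $6679.00, Bob: $33395.00

Alice: $6679.00, Bob: $33395.00


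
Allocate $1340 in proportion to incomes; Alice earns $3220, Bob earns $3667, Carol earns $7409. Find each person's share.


Total income = 3220 + 3667 + 7409 = $14296
Alice: $1340 × 3220/14296 = $301.82
Bob: $1340 × 3667/14296 = $343.72
Carol: $1340 × 7409/14296 = $694.46
= Alice: $301.82, Bob: $343.72, Carol: $694.46

Alice: $301.82, Bob: $343.72, Carol: $694.46


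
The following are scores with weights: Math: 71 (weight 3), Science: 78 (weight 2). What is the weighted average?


Numerator = 71×3 + 78×2
= 213 + 156
= 369
Total weight = 5
Weighted avg = 369/5
= 73.80

73.80


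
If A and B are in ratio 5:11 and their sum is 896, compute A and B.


Let A = 5k, B = 11k.
5k + 11k = 896
16k = 896 → k = 896/16 = 56
A = 5×56 = 280, B = 11×56 = 616
= A = 280, B = 616

A = 280, B = 616


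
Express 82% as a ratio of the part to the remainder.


82% means 82 parts out of 100; remainder = 18
Part : remainder = 82:18
GCD = 2
= 41:9

41:9


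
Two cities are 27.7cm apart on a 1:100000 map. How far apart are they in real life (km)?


Real distance = map distance × scale
= 27.7cm × 100000
= 2770000 cm = 27700.0 m
= 27.700 km

27.700 km


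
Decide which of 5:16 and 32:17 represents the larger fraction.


5/16 = 0.3125
32/17 = 1.8824
0.3125 < 1.8824, so 5:16 is less
= 32:17

32:17


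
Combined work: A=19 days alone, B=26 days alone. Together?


Rate of A = 1/19 per day
Rate of B = 1/26 per day
Combined rate = 1/19 + 1/26 = 45/494 ≈ 0.0911 per day
Days = 1 / combined rate = 494/45
≈ 10.98 days

10.98 days


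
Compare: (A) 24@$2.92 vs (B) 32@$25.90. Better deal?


Deal A: $2.92/24 = $0.1217/unit
Deal B: $25.90/32 = $0.8094/unit
A is cheaper per unit
= Deal A

Deal A


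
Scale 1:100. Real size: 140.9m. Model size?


Model size = real / scale
= 140.9 / 100
= 1.4090 m

1.4090 m


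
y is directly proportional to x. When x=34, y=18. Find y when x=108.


Direct proportion: y/x = constant
k = 18/34 ≈ 0.5294
y₂ = k × 108 = 18 × 108 / 34 = 1944/34
≈ 57.18

57.18


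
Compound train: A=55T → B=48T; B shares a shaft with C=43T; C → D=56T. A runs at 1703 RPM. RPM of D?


Stage 1: RPM_B = RPM_A × t_A/t_B = 1703 × 55/48 = 93665/48 ≈ 1951.35
B and C share a shaft → RPM_C = RPM_B
Stage 2: RPM_D = RPM_C × t_C/t_D = RPM_A × (t_A×t_C)/(t_B×t_D)
Overall ratio = (55×43)/(48×56) = 2365/2688
RPM_D = 1703 × 2365/2688 = 4027595/2688
≈ 1498.36 RPM

1498.36 RPM


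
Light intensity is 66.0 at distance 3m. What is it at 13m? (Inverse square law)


I₁d₁² = I₂d₂²
I₂ = I₁ × (d₁/d₂)²
= 66.0 × (3/13)²
= 66.0 × 9/169
= 594/169
≈ 3.5148

3.5148


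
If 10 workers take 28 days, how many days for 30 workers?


Inverse proportion: x × y = constant
k = 10 × 28 = 280
y₂ = k / 30 = 280 / 30
= 9.33

9.33


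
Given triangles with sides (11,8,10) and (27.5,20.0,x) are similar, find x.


Scale factor = 27.5/11 = 2.5
Missing side = 10 × 2.5
= 25.0

25.0


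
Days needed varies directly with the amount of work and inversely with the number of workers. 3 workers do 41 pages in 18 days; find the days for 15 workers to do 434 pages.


Days ∝ work / workers, so d₂ = d₁ × (m₁/m₂) × (w₂/w₁)
Workers factor (inverse): 3/15 = 0.2000
Work factor (direct): 434/41 ≈ 10.5854
d₂ = 18 × 3/15 × 434/41 = (18 × 3 × 434) / (15 × 41) = 23436/615
≈ 38.11 days

38.11 days


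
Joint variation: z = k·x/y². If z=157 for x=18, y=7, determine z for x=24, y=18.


z = k·x/y²
Solve for k using the known point: k = z·y²/x = 157×49/18 = 7693/18 ≈ 427.3889
Now evaluate at x=24, y=18:
z = k × 24 / 324 = (7693 × 24) / (18 × 324) = 184632/5832
≈ 31.6584

31.6584


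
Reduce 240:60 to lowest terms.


GCD(240, 60) = 60
240/60 : 60/60
= 4:1

4:1


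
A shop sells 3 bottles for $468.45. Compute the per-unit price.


Unit rate = total / quantity
= 468.45 / 3
= $156.15 per unit

$156.15 per unit


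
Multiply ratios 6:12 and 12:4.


Compound ratio = (6×12) : (12×4)
= 72:48
GCD = 24
= 3:2

3:2


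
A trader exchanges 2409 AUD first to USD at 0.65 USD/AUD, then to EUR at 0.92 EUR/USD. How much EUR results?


Step 1: 2409 AUD × 0.65 = 1565.85 USD
Step 2: 1565.85 USD × 0.92 = 1440.58 EUR
Implied rate AUD→EUR = 0.65 × 0.92 = 0.5980
= 1440.58 EUR

1440.58 EUR


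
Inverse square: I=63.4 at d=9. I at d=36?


I₁d₁² = I₂d₂²
I₂ = I₁ × (d₁/d₂)²
= 63.4 × (9/36)²
= 63.4 × 81/1296
= 5135.4/1296
= 3.9625

3.9625


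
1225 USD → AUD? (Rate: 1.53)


Amount × rate = 1225 × 1.53
= 1874.25 AUD

1874.25 AUD


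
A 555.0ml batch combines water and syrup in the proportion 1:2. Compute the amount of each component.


Total parts = 1 + 2 = 3
water: 555.0 × 1/3 = 185.0ml
syrup: 555.0 × 2/3 = 370.0ml
= 185.0ml and 370.0ml

185.0ml and 370.0ml


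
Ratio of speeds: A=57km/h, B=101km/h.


Ratio = 57:101
GCD = 1
Simplified = 57:101
Time ratio (same distance) = 101:57
Speed ratio = 57:101

57:101


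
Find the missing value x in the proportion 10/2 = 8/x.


Cross multiply: 10 × x = 2 × 8
10x = 16
x = 16 / 10
= 1.60

1.60


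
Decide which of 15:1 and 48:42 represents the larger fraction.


15/1 = 15.0000
48/42 = 1.1429
15.0000 > 1.1429, so 15:1 is greater
= 15:1

15:1


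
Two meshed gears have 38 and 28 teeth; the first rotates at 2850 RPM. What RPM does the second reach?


Gear ratio = 38:28 = 19:14
RPM_B = RPM_A × (teeth_A / teeth_B)
= 2850 × (38/28)
= 3867.9 RPM

3867.9 RPM


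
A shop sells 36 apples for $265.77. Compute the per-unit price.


Unit rate = total / quantity
= 265.77 / 36
= $7.38 per unit

$7.38 per unit


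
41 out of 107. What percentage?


Percentage = (part / whole) × 100
= (41 / 107) × 100
≈ 38.32%

38.32%


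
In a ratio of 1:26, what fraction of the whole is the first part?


Total parts = 1 + 26 = 27
First part: 1/27 = 1/27
= 1/27

1/27


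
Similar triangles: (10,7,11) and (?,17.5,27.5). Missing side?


Scale factor = 17.5/7 = 2.5
Missing side = 10 × 2.5
= 25.0

25.0


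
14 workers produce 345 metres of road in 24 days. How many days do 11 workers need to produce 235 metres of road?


Days ∝ work / workers, so d₂ = d₁ × (m₁/m₂) × (w₂/w₁)
Workers factor (inverse): 14/11 ≈ 1.2727
Work factor (direct): 235/345 ≈ 0.6812
d₂ = 24 × 14/11 × 235/345 = (24 × 14 × 235) / (11 × 345) = 78960/3795
≈ 20.81 days

20.81 days


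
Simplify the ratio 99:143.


GCD(99, 143) = 11
99/11 : 143/11
= 9:13

9:13


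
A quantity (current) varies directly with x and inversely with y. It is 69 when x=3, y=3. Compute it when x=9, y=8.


z = k·x/y
Solve for k using the known point: k = z·y/x = 69×3/3 = 207/3 = 69.0000
Now evaluate at x=9, y=8:
z = k × 9 / 8 = (207 × 9) / (3 × 8) = 1863/24
= 77.6250

77.6250


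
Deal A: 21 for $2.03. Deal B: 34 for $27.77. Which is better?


Deal A: $2.03/21 = $0.0967/unit
Deal B: $27.77/34 = $0.8168/unit
A is cheaper per unit
= Deal A

Deal A


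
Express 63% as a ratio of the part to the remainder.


63% means 63 parts out of 100; remainder = 37
Part : remainder = 63:37
GCD = 1
= 63:37

63:37


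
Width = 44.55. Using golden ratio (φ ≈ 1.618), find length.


φ = (1 + √5) / 2 ≈ 1.618
Length = width × φ = 44.55 × 1.618 = 72.0819
≈ 72.08

72.08


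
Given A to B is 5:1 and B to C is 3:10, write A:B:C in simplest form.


Match B: multiply A:B by 3 → 15:3
Multiply B:C by 1 → 3:10
Combined: 15:3:10
GCD = 1
= 15:3:10

15:3:10


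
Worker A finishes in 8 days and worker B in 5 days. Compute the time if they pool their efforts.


Rate of A = 1/8 per day
Rate of B = 1/5 per day
Combined rate = 1/8 + 1/5 = 13/40 = 0.3250 per day
Days = 1 / combined rate = 40/13
≈ 3.08 days

3.08 days


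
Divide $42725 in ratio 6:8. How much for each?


Total parts = 6 + 8 = 14
Part 1: 42725 × 6/14 = 18310.71
Part 2: 42725 × 8/14 = 24414.29
= Part 1: $18310.71, Part 2: $24414.29

Part 1: $18310.71, Part 2: $24414.29


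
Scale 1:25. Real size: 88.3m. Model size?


Model size = real / scale
= 88.3 / 25
= 3.5320 m

3.5320 m


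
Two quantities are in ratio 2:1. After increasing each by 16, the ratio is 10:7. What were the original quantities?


Let A = 2k, B = 1k.
(2k + 16) / (1k + 16) = 10/7
Cross-multiply: 7(2k + 16) = 10(1k + 16)
14k + 112 = 10k + 160
14k - 10k = 160 - 112
4k = 48
k = 48/4 = 12
A = 2×12 = 24, B = 1×12 = 12
= A = 24, B = 12

A = 24, B = 12


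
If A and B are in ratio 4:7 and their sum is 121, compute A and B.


Let A = 4k, B = 7k.
4k + 7k = 121
11k = 121 → k = 121/11 = 11
A = 4×11 = 44, B = 7×11 = 77
= A = 44, B = 77

A = 44, B = 77


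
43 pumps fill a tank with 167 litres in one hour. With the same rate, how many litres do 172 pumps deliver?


Direct proportion: y/x = constant
k = 167/43 ≈ 3.8837
y₂ = k × 172 = 167 × 172 / 43 = 28724/43
= 668.00

668.00


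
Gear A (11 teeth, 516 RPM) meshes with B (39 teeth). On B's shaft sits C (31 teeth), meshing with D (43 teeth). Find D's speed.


Stage 1: RPM_B = RPM_A × t_A/t_B = 516 × 11/39 = 5676/39 ≈ 145.54
B and C share a shaft → RPM_C = RPM_B
Stage 2: RPM_D = RPM_C × t_C/t_D = RPM_A × (t_A×t_C)/(t_B×t_D)
Overall ratio = (11×31)/(39×43) = 341/1677
RPM_D = 516 × 341/1677 = 175956/1677
≈ 104.92 RPM

104.92 RPM


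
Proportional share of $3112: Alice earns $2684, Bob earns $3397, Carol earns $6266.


Total income = 2684 + 3397 + 6266 = $12347
Alice: $3112 × 2684/12347 = $676.49
Bob: $3112 × 3397/12347 = $856.20
Carol: $3112 × 6266/12347 = $1579.31
= Alice: $676.49, Bob: $856.20, Carol: $1579.31

Alice: $676.49, Bob: $856.20, Carol: $1579.31


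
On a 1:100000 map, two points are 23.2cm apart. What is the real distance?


Real distance = map distance × scale
= 23.2cm × 100000
= 2320000 cm = 23200.0 m
= 23.200 km

23.200 km


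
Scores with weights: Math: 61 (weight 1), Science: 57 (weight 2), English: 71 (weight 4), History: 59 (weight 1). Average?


Numerator = 61×1 + 57×2 + 71×4 + 59×1
= 61 + 114 + 284 + 59
= 518
Total weight = 8
Weighted avg = 518/8
= 64.75

64.75


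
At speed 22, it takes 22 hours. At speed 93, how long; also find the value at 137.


Inverse proportion: x × y = constant
k = 22 × 22 = 484
At x=93: k/93 = 5.20
At x=137: k/137 = 3.53
= 5.20 and 3.53

5.20 and 3.53


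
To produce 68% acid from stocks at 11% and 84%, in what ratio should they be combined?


Let x parts of 11% mix with y parts of 84%.
11x + 84y = 68(x + y)
11x + 84y = 68x + 68y
x(11 - 68) = y(68 - 84)
x/y = (84 - 68)/(68 - 11) = 16/57
Simplify: 16:57
= 16:57

16:57


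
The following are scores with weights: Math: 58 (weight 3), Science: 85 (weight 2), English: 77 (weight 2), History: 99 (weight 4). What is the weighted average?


Numerator = 58×3 + 85×2 + 77×2 + 99×4
= 174 + 170 + 154 + 396
= 894
Total weight = 11
Weighted avg = 894/11
= 81.27

81.27


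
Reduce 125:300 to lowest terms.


GCD(125, 300) = 25
125/25 : 300/25
= 5:12

5:12


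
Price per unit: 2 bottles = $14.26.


Unit rate = total / quantity
= 14.26 / 2
= $7.13 per unit

$7.13 per unit


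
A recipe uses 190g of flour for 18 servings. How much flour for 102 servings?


Direct proportion: y/x = constant
k = 190/18 ≈ 10.5556
y₂ = k × 102 = 190 × 102 / 18 = 19380/18
≈ 1076.67

1076.67


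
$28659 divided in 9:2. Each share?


Total parts = 9 + 2 = 11
Part 1: 28659 × 9/11 = 23448.27
Part 2: 28659 × 2/11 = 5210.73
= Part 1: $23448.27, Part 2: $5210.73

Part 1: $23448.27, Part 2: $5210.73


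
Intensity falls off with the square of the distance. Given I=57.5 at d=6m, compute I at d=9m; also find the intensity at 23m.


I₁d₁² = I₂d₂²
I at 9m = 57.5 × (6/9)² = 57.5 × 36/81 = 2070/81 ≈ 25.5556
I at 23m = 57.5 × (6/23)² = 57.5 × 36/529 = 2070/529 ≈ 3.9130
= 25.5556 and 3.9130

25.5556 and 3.9130


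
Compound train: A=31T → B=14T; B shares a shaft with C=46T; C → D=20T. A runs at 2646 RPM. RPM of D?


Stage 1: RPM_B = RPM_A × t_A/t_B = 2646 × 31/14 = 82026/14 = 5859.00
B and C share a shaft → RPM_C = RPM_B
Stage 2: RPM_D = RPM_C × t_C/t_D = RPM_A × (t_A×t_C)/(t_B×t_D)
Overall ratio = (31×46)/(14×20) = 1426/280
RPM_D = 2646 × 1426/280 = 3773196/280
= 13475.70 RPM

13475.70 RPM


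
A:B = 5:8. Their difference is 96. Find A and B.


Let A = 5k, B = 8k.
8k - 5k = 96
3k = 96 → k = 96/3 = 32
A = 5×32 = 160, B = 8×32 = 256
= A = 160, B = 256

A = 160, B = 256


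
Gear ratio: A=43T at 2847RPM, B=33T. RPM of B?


Gear ratio = 43:33 = 43:33
RPM_B = RPM_A × (teeth_A / teeth_B)
= 2847 × (43/33)
= 3709.7 RPM

3709.7 RPM


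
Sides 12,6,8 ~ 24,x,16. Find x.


Scale factor = 24/12 = 2
Missing side = 6 × 2
= 12.0

12.0


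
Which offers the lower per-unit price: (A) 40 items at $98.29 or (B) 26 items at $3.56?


Deal A: $98.29/40 = $2.4573/unit
Deal B: $3.56/26 = $0.1369/unit
B is cheaper per unit
= Deal B

Deal B


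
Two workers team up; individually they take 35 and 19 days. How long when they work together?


Rate of A = 1/35 per day
Rate of B = 1/19 per day
Combined rate = 1/35 + 1/19 = 54/665 ≈ 0.0812 per day
Days = 1 / combined rate = 665/54
≈ 12.31 days

12.31 days


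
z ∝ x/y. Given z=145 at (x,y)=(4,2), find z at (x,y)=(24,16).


z = k·x/y
Solve for k using the known point: k = z·y/x = 145×2/4 = 290/4 = 72.5000
Now evaluate at x=24, y=16:
z = k × 24 / 16 = (290 × 24) / (4 × 16) = 6960/64
= 108.7500

108.7500


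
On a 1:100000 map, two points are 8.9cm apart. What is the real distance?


Real distance = map distance × scale
= 8.9cm × 100000
= 890000 cm = 8900.0 m
= 8.900 km

8.900 km


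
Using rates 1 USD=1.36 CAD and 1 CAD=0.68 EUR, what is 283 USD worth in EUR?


Step 1: 283 USD × 1.36 = 384.88 CAD
Step 2: 384.88 CAD × 0.68 = 261.72 EUR
Implied rate USD→EUR = 1.36 × 0.68 = 0.9248
= 261.72 EUR

261.72 EUR


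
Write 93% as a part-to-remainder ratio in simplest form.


93% means 93 parts out of 100; remainder = 7
Part : remainder = 93:7
GCD = 1
= 93:7

93:7


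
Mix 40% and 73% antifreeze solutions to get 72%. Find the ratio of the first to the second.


Let x parts of 40% mix with y parts of 73%.
40x + 73y = 72(x + y)
40x + 73y = 72x + 72y
x(40 - 72) = y(72 - 73)
x/y = (73 - 72)/(72 - 40) = 1/32
Simplify: 1:32
= 1:32

1:32


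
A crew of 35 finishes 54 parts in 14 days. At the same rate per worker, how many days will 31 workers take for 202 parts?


Days ∝ work / workers, so d₂ = d₁ × (m₁/m₂) × (w₂/w₁)
Workers factor (inverse): 35/31 ≈ 1.1290
Work factor (direct): 202/54 ≈ 3.7407
d₂ = 14 × 35/31 × 202/54 = (14 × 35 × 202) / (31 × 54) = 98980/1674
≈ 59.13 days

59.13 days


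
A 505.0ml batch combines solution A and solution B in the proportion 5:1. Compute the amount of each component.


Total parts = 5 + 1 = 6
solution A: 505.0 × 5/6 = 420.8ml
solution B: 505.0 × 1/6 = 84.2ml
= 420.8ml and 84.2ml

420.8ml and 84.2ml


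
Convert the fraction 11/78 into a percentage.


Percentage = (part / whole) × 100
= (11 / 78) × 100
≈ 14.10%

14.10%


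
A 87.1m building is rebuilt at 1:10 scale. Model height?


Model size = real / scale
= 87.1 / 10
= 8.7100 m

8.7100 m


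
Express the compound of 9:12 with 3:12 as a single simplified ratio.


Compound ratio = (9×3) : (12×12)
= 27:144
GCD = 9
= 3:16

3:16


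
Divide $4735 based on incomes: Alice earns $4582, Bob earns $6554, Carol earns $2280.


Total income = 4582 + 6554 + 2280 = $13416
Alice: $4735 × 4582/13416 = $1617.16
Bob: $4735 × 6554/13416 = $2313.15
Carol: $4735 × 2280/13416 = $804.70
= Alice: $1617.16, Bob: $2313.15, Carol: $804.70

Alice: $1617.16, Bob: $2313.15, Carol: $804.70


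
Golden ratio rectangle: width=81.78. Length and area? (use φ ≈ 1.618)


φ = (1 + √5) / 2 ≈ 1.618
Length = width × φ = 81.78 × 1.618 = 132.32004
≈ 132.32
Area = width × length = 81.78 × 132.32004 = 10821.1328712 ≈ 10821.13
= Length: 132.32, Area: 10821.13

Length: 132.32, Area: 10821.13


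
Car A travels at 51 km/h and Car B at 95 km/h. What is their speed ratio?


Ratio = 51:95
GCD = 1
Simplified = 51:95
Time ratio (same distance) = 95:51
Speed ratio = 51:95

51:95


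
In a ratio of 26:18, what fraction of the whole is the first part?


Total parts = 26 + 18 = 44
First part: 26/44 = 13/22
= 13/22

13/22


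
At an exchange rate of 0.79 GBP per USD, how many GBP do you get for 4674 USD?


Amount × rate = 4674 × 0.79
= 3692.46 GBP

3692.46 GBP


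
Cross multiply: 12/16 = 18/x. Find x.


Cross multiply: 12 × x = 16 × 18
12x = 288
x = 288 / 12
= 24.00

24.00


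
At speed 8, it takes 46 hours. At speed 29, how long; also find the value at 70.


Inverse proportion: x × y = constant
k = 8 × 46 = 368
At x=29: k/29 = 12.69
At x=70: k/70 = 5.26
= 12.69 and 5.26

12.69 and 5.26


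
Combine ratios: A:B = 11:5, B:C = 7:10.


Match B: multiply A:B by 7 → 77:35
Multiply B:C by 5 → 35:50
Combined: 77:35:50
GCD = 1
= 77:35:50

77:35:50


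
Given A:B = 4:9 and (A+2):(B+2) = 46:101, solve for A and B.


Let A = 4k, B = 9k.
(4k + 2) / (9k + 2) = 46/101
Cross-multiply: 101(4k + 2) = 46(9k + 2)
404k + 202 = 414k + 92
404k - 414k = 92 - 202
-10k = -110
k = -110/-10 = 11
A = 4×11 = 44, B = 9×11 = 99
= A = 44, B = 99

A = 44, B = 99


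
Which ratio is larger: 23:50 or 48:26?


23/50 = 0.4600
48/26 = 1.8462
0.4600 < 1.8462, so 23:50 is less
= 48:26

48:26


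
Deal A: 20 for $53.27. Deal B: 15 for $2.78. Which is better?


Deal A: $53.27/20 = $2.6635/unit
Deal B: $2.78/15 = $0.1853/unit
B is cheaper per unit
= Deal B

Deal B


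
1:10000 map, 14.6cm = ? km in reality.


Real distance = map distance × scale
= 14.6cm × 10000
= 146000 cm = 1460.0 m
= 1.460 km

1.460 km


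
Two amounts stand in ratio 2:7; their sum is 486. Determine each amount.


Let A = 2k, B = 7k.
2k + 7k = 486
9k = 486 → k = 486/9 = 54
A = 2×54 = 108, B = 7×54 = 378
= A = 108, B = 378

A = 108, B = 378


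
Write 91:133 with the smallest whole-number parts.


GCD(91, 133) = 7
91/7 : 133/7
= 13:19

13:19


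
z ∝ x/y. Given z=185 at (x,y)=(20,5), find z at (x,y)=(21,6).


z = k·x/y
Solve for k using the known point: k = z·y/x = 185×5/20 = 925/20 = 46.2500
Now evaluate at x=21, y=6:
z = k × 21 / 6 = (925 × 21) / (20 × 6) = 19425/120
= 161.8750

161.8750


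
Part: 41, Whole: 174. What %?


Percentage = (part / whole) × 100
= (41 / 174) × 100
≈ 23.56%

23.56%


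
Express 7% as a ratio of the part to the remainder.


7% means 7 parts out of 100; remainder = 93
Part : remainder = 7:93
GCD = 1
= 7:93

7:93


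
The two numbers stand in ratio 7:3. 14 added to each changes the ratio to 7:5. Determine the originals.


Let A = 7k, B = 3k.
(7k + 14) / (3k + 14) = 7/5
Cross-multiply: 5(7k + 14) = 7(3k + 14)
35k + 70 = 21k + 98
35k - 21k = 98 - 70
14k = 28
k = 28/14 = 2
A = 7×2 = 14, B = 3×2 = 6
= A = 14, B = 6

A = 14, B = 6


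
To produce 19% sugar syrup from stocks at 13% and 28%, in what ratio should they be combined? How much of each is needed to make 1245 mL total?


Let x parts of 13% mix with y parts of 28%.
13x + 28y = 19(x + y)
13x + 28y = 19x + 19y
x(13 - 19) = y(19 - 28)
x/y = (28 - 19)/(19 - 13) = 9/6
Simplify: 3:2
Total parts = 5; one part = 1245/5 = 249.00 mL
13% solution: 3×249.00 = 747.00 mL
28% solution: 2×249.00 = 498.00 mL
= ratio 3:2; 747.00 mL and 498.00 mL

ratio 3:2; 747.00 mL and 498.00 mL


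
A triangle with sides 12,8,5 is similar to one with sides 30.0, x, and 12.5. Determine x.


Scale factor = 30.0/12 = 2.5
Missing side = 8 × 2.5
= 20.0

20.0


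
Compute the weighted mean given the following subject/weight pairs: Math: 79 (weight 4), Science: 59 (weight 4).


Numerator = 79×4 + 59×4
= 316 + 236
= 552
Total weight = 8
Weighted avg = 552/8
= 69.00

69.00


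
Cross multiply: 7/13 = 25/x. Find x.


Cross multiply: 7 × x = 13 × 25
7x = 325
x = 325 / 7
= 46.43

46.43


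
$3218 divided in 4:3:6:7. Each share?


Total parts = 4 + 3 + 6 + 7 = 20
Part 1: 3218 × 4/20 = 643.60
Part 2: 3218 × 3/20 = 482.70
Part 3: 3218 × 6/20 = 965.40
Part 4: 3218 × 7/20 = 1126.30
= Part 1: $643.60, Part 2: $482.70, Part 3: $965.40, Part 4: $1126.30

Part 1: $643.60, Part 2: $482.70, Part 3: $965.40, Part 4: $1126.30


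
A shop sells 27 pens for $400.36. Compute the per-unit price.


Unit rate = total / quantity
= 400.36 / 27
= $14.83 per unit

$14.83 per unit


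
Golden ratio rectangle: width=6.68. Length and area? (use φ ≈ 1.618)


φ = (1 + √5) / 2 ≈ 1.618
Length = width × φ = 6.68 × 1.618 = 10.80824
≈ 10.81
Area = width × length = 6.68 × 10.80824 = 72.1990432 ≈ 72.20
= Length: 10.81, Area: 72.20

Length: 10.81, Area: 72.20
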